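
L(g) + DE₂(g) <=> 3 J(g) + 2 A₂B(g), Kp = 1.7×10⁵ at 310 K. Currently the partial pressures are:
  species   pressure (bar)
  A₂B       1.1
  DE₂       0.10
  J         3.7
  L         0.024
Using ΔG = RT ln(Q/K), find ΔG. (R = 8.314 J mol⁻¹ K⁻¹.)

ΔG = -4.89 kJ/mol

Qp = P(J)³·P(A₂B)² / (P(L)·P(DE₂)) = (3.7)³·(1.1)² / ((0.024)·(0.10)) = 25500
ΔG = RT ln(Qp/Kp) = (8.314 J mol⁻¹ K⁻¹)(310 K) × ln(25500/1.7×10⁵)
   = (2.577 kJ/mol)(-1.897) = -4.89 kJ/mol
ΔG < 0, so the forward reaction is spontaneous (proceeds forward).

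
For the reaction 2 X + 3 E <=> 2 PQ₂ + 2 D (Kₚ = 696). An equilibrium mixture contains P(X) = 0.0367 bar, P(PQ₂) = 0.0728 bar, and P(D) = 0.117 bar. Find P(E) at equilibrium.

P(E) = 0.0426 bar

At equilibrium, Kₚ = P(PQ₂)²·P(D)² / (P(X)²·P(E)³) = 696.
(0.0728)²·(0.117)² / ((0.0367)²·(P(E))³) = 696
P(E)³ = 7.74×10⁻⁵ ⇒ P(E) = 0.0426 bar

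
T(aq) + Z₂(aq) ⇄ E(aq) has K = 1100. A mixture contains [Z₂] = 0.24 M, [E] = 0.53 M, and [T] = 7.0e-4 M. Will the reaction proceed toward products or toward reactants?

to the left

Q = [E] / ([T]·[Z₂]) = (0.53) / ((7.0e-4)·(0.24)) = 3200
Q = 3200 > K = 1100, so the reverse reaction proceeds.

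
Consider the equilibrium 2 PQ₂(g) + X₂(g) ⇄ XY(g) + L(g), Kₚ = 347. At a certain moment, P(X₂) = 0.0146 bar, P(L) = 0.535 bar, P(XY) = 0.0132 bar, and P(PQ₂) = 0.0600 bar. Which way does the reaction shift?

toward products

Qₚ = P(XY)·P(L) / (P(PQ₂)²·P(X₂)) = (0.0132)·(0.535) / ((0.0600)²·(0.0146)) = 134
Qₚ = 134 < Kₚ = 347, so the forward reaction proceeds.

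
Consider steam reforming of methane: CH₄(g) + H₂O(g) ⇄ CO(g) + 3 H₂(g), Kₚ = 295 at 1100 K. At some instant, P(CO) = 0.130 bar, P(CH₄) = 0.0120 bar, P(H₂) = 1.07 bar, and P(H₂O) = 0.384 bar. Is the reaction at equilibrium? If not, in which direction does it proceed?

forward (toward products)

Qₚ = P(CO)·P(H₂)³ / (P(CH₄)·P(H₂O)) = (0.130)·(1.07)³ / ((0.0120)·(0.384)) = 34.6
Qₚ = 34.6 < Kₚ = 295, so the forward reaction proceeds.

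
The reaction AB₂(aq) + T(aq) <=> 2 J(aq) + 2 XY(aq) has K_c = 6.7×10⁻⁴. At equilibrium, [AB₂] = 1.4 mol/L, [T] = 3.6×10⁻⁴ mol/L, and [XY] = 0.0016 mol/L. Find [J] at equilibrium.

At equilibrium, K_c = [J]²·[XY]² / ([AB₂]·[T]) = 6.7×10⁻⁴.
([J])²·(0.0016)² / ((1.4)·(3.6×10⁻⁴)) = 6.7×10⁻⁴
[J]² = 0.132 ⇒ [J] = 0.36 mol/L

[J] = 0.36 mol/L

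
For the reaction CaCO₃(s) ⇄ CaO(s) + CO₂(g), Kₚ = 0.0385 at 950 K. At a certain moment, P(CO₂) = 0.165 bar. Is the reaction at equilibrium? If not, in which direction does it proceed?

to the left

(CaCO₃, CaO are pure solids — omitted from Qₚ.)
Qₚ = P(CO₂) = 0.165
Qₚ = 0.165 > Kₚ = 0.0385, so the reverse reaction proceeds.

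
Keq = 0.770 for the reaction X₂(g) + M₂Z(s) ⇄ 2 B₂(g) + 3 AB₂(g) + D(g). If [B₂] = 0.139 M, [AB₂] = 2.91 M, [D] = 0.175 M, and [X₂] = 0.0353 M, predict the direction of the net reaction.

(M₂Z is a pure solid — omitted from Q.)
Q = [B₂]²·[AB₂]³·[D] / [X₂] = (0.139)²·(2.91)³·(0.175) / (0.0353) = 2.36
Q = 2.36 > Keq = 0.770, so the reverse reaction proceeds.

reverse (toward reactants)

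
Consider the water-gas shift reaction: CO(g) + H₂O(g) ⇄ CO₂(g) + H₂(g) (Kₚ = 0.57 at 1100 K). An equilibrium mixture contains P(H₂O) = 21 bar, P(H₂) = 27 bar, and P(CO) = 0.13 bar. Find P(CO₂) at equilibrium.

P(CO₂) = 0.058 bar

At equilibrium, Kₚ = P(CO₂)·P(H₂) / (P(CO)·P(H₂O)) = 0.57.
(P(CO₂))·(27) / ((0.13)·(21)) = 0.57
P(CO₂) = 0.0576 = 0.058 bar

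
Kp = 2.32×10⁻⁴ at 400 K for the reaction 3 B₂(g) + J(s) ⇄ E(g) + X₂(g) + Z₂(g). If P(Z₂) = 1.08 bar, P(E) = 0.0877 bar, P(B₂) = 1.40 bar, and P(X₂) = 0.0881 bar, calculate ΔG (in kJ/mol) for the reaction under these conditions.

(J is a pure solid — omitted from Qp.)
Qp = P(E)·P(X₂)·P(Z₂) / P(B₂)³ = (0.0877)·(0.0881)·(1.08) / (1.40)³ = 0.00304
ΔG = RT ln(Qp/Kp) = (8.314 J mol⁻¹ K⁻¹)(400 K) × ln(0.00304/2.32×10⁻⁴)
   = (3.326 kJ/mol)(2.573) = 8.56 kJ/mol
ΔG > 0, so the forward reaction is non-spontaneous (proceeds in reverse).

ΔG = 8.56 kJ/mol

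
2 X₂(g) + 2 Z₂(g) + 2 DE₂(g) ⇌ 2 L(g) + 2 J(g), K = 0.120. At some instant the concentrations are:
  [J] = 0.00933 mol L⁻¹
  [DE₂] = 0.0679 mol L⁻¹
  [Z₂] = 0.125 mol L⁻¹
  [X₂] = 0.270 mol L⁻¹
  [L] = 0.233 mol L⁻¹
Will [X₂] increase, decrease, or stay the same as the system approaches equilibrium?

increase

Q = [L]²·[J]² / ([X₂]²·[Z₂]²·[DE₂]²) = (0.233)²·(0.00933)² / ((0.270)²·(0.125)²·(0.0679)²) = 0.900
Q = 0.900 > K = 0.120: net reverse reaction.
X₂ is a reactant, so it increases.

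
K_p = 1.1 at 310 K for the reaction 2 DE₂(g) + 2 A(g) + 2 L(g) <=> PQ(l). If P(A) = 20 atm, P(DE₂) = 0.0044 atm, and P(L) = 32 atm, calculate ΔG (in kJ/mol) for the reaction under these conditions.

(PQ is a pure liquid — omitted from Q_p.)
Q_p = 1 / (P(DE₂)²·P(A)²·P(L)²) = 1 / ((0.0044)²·(20)²·(32)²) = 0.126
ΔG = RT ln(Q_p/K_p) = (8.314 J mol⁻¹ K⁻¹)(310 K) × ln(0.126/1.1)
   = (2.577 kJ/mol)(-2.167) = -5.58 kJ/mol
ΔG < 0, so the forward reaction is spontaneous (proceeds forward).

ΔG = -5.58 kJ/mol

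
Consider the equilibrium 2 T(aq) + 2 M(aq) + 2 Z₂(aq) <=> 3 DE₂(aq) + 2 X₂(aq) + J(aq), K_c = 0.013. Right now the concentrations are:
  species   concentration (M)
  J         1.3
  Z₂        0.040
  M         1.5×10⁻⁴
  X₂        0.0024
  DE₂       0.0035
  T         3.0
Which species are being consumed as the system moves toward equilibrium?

Q_c = [DE₂]³·[X₂]²·[J] / ([T]²·[M]²·[Z₂]²) = (0.0035)³·(0.0024)²·(1.3) / ((3.0)²·(1.5×10⁻⁴)²·(0.040)²) = 9.9×10⁻⁴
Q_c = 9.9×10⁻⁴ < K_c = 0.013: net forward reaction.

T, M, Z₂ (reactants)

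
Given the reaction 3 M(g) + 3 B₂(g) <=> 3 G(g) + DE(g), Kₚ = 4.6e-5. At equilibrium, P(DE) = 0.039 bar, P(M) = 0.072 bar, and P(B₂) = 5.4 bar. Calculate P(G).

P(G) = 0.041 bar

At equilibrium, Kₚ = P(G)³·P(DE) / (P(M)³·P(B₂)³) = 4.6e-5.
(P(G))³·(0.039) / ((0.072)³·(5.4)³) = 4.6e-5
P(G)³ = 6.93e-5 ⇒ P(G) = 0.041 bar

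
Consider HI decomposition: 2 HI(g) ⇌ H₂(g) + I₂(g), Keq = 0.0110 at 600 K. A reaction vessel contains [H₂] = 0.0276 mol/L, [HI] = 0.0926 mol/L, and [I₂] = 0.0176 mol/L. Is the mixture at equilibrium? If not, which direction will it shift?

Q = [H₂]·[I₂] / [HI]² = (0.0276)·(0.0176) / (0.0926)² = 0.0566
Q = 0.0566 > Keq = 0.0110: net reverse reaction.

no; Q > K, reaction proceeds in reverse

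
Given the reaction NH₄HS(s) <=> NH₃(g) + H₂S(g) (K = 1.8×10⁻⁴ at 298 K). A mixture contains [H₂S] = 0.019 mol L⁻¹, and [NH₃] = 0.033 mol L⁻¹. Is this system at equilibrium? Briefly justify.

no; Q > K, reaction proceeds in reverse

(NH₄HS is a pure solid — omitted from Q.)
Q = [NH₃]·[H₂S] = (0.033)·(0.019) = 6.3×10⁻⁴
Q = 6.3×10⁻⁴ > K = 1.8×10⁻⁴: net reverse reaction.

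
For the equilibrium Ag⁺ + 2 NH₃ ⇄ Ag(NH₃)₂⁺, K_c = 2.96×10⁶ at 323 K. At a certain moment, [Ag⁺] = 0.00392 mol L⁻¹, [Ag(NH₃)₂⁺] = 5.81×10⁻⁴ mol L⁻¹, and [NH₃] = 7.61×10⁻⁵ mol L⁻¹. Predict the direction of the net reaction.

Q_c = [Ag(NH₃)₂⁺] / ([Ag⁺]·[NH₃]²) = (5.81×10⁻⁴) / ((0.00392)·(7.61×10⁻⁵)²) = 2.56×10⁷
Q_c = 2.56×10⁷ > K_c = 2.96×10⁶, so the reverse reaction proceeds.

toward reactants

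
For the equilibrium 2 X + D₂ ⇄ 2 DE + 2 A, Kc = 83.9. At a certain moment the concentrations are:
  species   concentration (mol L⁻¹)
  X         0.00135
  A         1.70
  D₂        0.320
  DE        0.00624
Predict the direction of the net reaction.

toward reactants

Qc = [DE]²·[A]² / ([X]²·[D₂]) = (0.00624)²·(1.70)² / ((0.00135)²·(0.320)) = 193
Qc = 193 > Kc = 83.9, so the reverse reaction proceeds.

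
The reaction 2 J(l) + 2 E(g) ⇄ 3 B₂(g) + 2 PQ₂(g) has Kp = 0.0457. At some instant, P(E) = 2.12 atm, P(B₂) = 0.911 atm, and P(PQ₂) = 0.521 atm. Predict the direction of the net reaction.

(J is a pure liquid — omitted from Qp.)
Qp = P(B₂)³·P(PQ₂)² / P(E)² = (0.911)³·(0.521)² / (2.12)² = 0.0457
Qp = 0.0457 = Kp, so the system is already at equilibrium.

no net change (already at equilibrium)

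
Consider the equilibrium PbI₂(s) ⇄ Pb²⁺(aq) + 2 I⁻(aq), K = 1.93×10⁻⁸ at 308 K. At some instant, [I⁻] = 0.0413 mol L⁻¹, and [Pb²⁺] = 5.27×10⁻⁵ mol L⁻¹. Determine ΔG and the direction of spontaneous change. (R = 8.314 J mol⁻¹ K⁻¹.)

(PbI₂ is a pure solid — omitted from Q.)
Q = [Pb²⁺]·[I⁻]² = (5.27×10⁻⁵)·(0.0413)² = 8.99×10⁻⁸
ΔG = RT ln(Q/K) = (8.314 J mol⁻¹ K⁻¹)(308 K) × ln(8.99×10⁻⁸/1.93×10⁻⁸)
   = (2.561 kJ/mol)(1.539) = 3.94 kJ/mol
ΔG > 0, so the forward reaction is non-spontaneous (proceeds in reverse).

ΔG = 3.94 kJ/mol; the forward reaction is non-spontaneous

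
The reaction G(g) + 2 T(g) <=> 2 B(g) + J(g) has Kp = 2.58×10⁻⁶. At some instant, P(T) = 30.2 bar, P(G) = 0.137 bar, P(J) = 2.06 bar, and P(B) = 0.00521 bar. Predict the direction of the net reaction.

Qp = P(B)²·P(J) / (P(G)·P(T)²) = (0.00521)²·(2.06) / ((0.137)·(30.2)²) = 4.48×10⁻⁷
Qp = 4.48×10⁻⁷ < Kp = 2.58×10⁻⁶, so the forward reaction proceeds.

in the forward direction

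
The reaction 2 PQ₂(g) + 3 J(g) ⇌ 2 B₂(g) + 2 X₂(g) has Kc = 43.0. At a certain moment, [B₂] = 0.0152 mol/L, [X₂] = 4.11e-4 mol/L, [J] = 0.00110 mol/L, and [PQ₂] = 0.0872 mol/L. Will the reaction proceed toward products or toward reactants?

Qc = [B₂]²·[X₂]² / ([PQ₂]²·[J]³) = (0.0152)²·(4.11e-4)² / ((0.0872)²·(0.00110)³) = 3.86
Qc = 3.86 < Kc = 43.0, so the forward reaction proceeds.

forward (toward products)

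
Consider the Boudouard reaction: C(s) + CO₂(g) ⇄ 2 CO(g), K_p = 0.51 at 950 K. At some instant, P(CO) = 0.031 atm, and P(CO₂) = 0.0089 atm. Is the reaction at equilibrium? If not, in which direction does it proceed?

to the right

(C is a pure solid — omitted from Q_p.)
Q_p = P(CO)² / P(CO₂) = (0.031)² / (0.0089) = 0.11
Q_p = 0.11 < K_p = 0.51, so the forward reaction proceeds.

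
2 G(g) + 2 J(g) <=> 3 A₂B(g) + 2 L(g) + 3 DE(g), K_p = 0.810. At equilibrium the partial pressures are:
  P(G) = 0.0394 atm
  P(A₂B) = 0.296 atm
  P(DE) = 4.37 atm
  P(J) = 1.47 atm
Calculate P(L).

P(L) = 0.0354 atm

At equilibrium, K_p = P(A₂B)³·P(L)²·P(DE)³ / (P(G)²·P(J)²) = 0.810.
(0.296)³·(P(L))²·(4.37)³ / ((0.0394)²·(1.47)²) = 0.810
P(L)² = 0.00126 ⇒ P(L) = 0.0354 atm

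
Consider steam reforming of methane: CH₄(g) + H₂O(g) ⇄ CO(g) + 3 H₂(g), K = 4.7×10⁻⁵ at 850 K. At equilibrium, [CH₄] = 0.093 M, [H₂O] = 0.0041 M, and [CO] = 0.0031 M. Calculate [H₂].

[H₂] = 0.018 M

At equilibrium, K = [CO]·[H₂]³ / ([CH₄]·[H₂O]) = 4.7×10⁻⁵.
(0.0031)·([H₂])³ / ((0.093)·(0.0041)) = 4.7×10⁻⁵
[H₂]³ = 5.78×10⁻⁶ ⇒ [H₂] = 0.018 M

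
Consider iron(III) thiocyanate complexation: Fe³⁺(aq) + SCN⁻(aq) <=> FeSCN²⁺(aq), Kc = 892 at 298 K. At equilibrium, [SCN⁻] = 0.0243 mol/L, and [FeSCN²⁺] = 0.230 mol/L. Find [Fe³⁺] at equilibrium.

[Fe³⁺] = 0.0106 mol/L

At equilibrium, Kc = [FeSCN²⁺] / ([Fe³⁺]·[SCN⁻]) = 892.
(0.230) / (([Fe³⁺])·(0.0243)) = 892
[Fe³⁺] = 0.0106 mol/L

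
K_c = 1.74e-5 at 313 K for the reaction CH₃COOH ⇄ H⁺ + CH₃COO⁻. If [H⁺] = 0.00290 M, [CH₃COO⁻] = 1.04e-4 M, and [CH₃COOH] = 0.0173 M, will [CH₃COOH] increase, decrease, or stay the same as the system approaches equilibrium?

stay the same

Q_c = [H⁺]·[CH₃COO⁻] / [CH₃COOH] = (0.00290)·(1.04e-4) / (0.0173) = 1.74e-5
Q_c = 1.74e-5 = K_c; the system is at equilibrium.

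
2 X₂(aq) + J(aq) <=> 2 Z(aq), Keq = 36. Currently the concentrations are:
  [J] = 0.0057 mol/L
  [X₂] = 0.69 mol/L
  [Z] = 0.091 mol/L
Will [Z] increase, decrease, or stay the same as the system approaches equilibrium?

increase

Q = [Z]² / ([X₂]²·[J]) = (0.091)² / ((0.69)²·(0.0057)) = 3.1
Q = 3.1 < Keq = 36: net forward reaction.
Z is a product, so it increases.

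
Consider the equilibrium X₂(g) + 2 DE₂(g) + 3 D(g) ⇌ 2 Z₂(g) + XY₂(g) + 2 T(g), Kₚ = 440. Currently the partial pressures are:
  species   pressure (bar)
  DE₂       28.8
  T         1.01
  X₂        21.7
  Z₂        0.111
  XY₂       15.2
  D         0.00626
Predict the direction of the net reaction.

Qₚ = P(Z₂)²·P(XY₂)·P(T)² / (P(X₂)·P(DE₂)²·P(D)³) = (0.111)²·(15.2)·(1.01)² / ((21.7)·(28.8)²·(0.00626)³) = 43.3
Qₚ = 43.3 < Kₚ = 440, so the forward reaction proceeds.

toward products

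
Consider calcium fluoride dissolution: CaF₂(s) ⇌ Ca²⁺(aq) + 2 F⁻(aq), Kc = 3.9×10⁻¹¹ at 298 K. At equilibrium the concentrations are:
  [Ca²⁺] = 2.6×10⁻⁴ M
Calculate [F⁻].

[F⁻] = 3.9×10⁻⁴ M

(CaF₂ is a pure solid — omitted from Kc.)
At equilibrium, Kc = [Ca²⁺]·[F⁻]² = 3.9×10⁻¹¹.
(2.6×10⁻⁴)·([F⁻])² = 3.9×10⁻¹¹
[F⁻]² = 1.50×10⁻⁷ ⇒ [F⁻] = 3.9×10⁻⁴ M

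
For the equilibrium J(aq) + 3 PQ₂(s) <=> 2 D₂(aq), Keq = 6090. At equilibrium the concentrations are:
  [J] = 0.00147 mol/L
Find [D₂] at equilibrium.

(PQ₂ is a pure solid — omitted from Keq.)
At equilibrium, Keq = [D₂]² / [J] = 6090.
([D₂])² / (0.00147) = 6090
[D₂]² = 8.95 ⇒ [D₂] = 2.99 mol/L

[D₂] = 2.99 mol/L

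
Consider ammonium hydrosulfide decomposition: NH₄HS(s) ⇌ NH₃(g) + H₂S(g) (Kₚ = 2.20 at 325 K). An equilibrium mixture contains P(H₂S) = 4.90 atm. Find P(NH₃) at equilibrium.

P(NH₃) = 0.449 atm

(NH₄HS is a pure solid — omitted from Kₚ.)
At equilibrium, Kₚ = P(NH₃)·P(H₂S) = 2.20.
(P(NH₃))·(4.90) = 2.20
P(NH₃) = 0.449 atm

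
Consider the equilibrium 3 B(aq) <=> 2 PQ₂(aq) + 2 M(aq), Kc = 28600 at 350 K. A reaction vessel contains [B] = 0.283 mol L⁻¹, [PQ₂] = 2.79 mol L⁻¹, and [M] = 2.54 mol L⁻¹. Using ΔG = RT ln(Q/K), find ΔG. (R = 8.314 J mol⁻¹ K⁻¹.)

ΔG = -7.44 kJ/mol

Qc = [PQ₂]²·[M]² / [B]³ = (2.79)²·(2.54)² / (0.283)³ = 2220
ΔG = RT ln(Qc/Kc) = (8.314 J mol⁻¹ K⁻¹)(350 K) × ln(2220/28600)
   = (2.910 kJ/mol)(-2.556) = -7.44 kJ/mol
ΔG < 0, so the forward reaction is spontaneous (proceeds forward).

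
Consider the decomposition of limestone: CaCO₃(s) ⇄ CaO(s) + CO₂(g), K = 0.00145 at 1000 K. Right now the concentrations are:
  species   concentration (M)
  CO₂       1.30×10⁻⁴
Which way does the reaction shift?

(CaCO₃, CaO are pure solids — omitted from Q.)
Q = [CO₂] = 1.30×10⁻⁴
Q = 1.30×10⁻⁴ < K = 0.00145, so the forward reaction proceeds.

forward (toward products)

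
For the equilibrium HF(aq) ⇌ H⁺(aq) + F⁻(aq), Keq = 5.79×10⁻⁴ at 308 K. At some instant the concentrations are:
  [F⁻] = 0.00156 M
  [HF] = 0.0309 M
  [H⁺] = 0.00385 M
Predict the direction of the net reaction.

toward products

Q = [H⁺]·[F⁻] / [HF] = (0.00385)·(0.00156) / (0.0309) = 1.94×10⁻⁴
Q = 1.94×10⁻⁴ < Keq = 5.79×10⁻⁴, so the forward reaction proceeds.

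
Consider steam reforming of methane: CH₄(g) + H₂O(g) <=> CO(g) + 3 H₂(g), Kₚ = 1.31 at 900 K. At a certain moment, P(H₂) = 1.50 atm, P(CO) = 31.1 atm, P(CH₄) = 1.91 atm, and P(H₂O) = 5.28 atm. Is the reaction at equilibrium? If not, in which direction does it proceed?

Qₚ = P(CO)·P(H₂)³ / (P(CH₄)·P(H₂O)) = (31.1)·(1.50)³ / ((1.91)·(5.28)) = 10.4
Qₚ = 10.4 > Kₚ = 1.31, so the reverse reaction proceeds.

toward reactants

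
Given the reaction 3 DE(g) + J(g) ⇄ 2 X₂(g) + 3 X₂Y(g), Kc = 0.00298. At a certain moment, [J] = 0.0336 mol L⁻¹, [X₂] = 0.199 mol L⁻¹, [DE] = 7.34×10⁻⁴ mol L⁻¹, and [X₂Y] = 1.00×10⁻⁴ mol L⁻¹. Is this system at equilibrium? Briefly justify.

yes, at equilibrium

Qc = [X₂]²·[X₂Y]³ / ([DE]³·[J]) = (0.199)²·(1.00×10⁻⁴)³ / ((7.34×10⁻⁴)³·(0.0336)) = 0.00298
Qc = 0.00298 = Kc; the system is at equilibrium.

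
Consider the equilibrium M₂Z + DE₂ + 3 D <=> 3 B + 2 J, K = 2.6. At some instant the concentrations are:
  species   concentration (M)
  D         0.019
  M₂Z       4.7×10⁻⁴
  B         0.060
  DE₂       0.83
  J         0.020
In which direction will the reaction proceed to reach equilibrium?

Q = [B]³·[J]² / ([M₂Z]·[DE₂]·[D]³) = (0.060)³·(0.020)² / ((4.7×10⁻⁴)·(0.83)·(0.019)³) = 32
Q = 32 > K = 2.6, so the reverse reaction proceeds.

toward reactants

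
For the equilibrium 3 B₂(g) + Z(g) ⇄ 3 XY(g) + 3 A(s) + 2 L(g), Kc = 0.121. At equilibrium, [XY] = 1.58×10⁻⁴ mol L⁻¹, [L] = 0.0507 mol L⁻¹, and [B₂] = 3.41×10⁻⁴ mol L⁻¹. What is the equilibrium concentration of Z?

[Z] = 0.00211 mol L⁻¹

(A is a pure solid — omitted from Kc.)
At equilibrium, Kc = [XY]³·[L]² / ([B₂]³·[Z]) = 0.121.
(1.58×10⁻⁴)³·(0.0507)² / ((3.41×10⁻⁴)³·([Z])) = 0.121
[Z] = 0.00211 mol L⁻¹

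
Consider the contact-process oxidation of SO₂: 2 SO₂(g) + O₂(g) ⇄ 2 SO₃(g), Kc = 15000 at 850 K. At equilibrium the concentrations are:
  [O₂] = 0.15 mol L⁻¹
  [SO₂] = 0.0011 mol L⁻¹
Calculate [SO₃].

[SO₃] = 0.052 mol L⁻¹

At equilibrium, Kc = [SO₃]² / ([SO₂]²·[O₂]) = 15000.
([SO₃])² / ((0.0011)²·(0.15)) = 15000
[SO₃]² = 0.00272 ⇒ [SO₃] = 0.052 mol L⁻¹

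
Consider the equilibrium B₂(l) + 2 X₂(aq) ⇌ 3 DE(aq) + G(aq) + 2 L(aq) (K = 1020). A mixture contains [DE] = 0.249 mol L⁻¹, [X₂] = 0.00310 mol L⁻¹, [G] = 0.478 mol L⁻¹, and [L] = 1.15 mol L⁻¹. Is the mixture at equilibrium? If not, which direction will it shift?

yes, at equilibrium

(B₂ is a pure liquid — omitted from Q.)
Q = [DE]³·[G]·[L]² / [X₂]² = (0.249)³·(0.478)·(1.15)² / (0.00310)² = 1020
Q = 1020 = K; the system is at equilibrium.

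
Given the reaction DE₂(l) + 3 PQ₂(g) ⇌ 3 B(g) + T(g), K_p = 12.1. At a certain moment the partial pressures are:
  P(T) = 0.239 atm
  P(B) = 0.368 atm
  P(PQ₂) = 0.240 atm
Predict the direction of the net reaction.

toward products

(DE₂ is a pure liquid — omitted from Q_p.)
Q_p = P(B)³·P(T) / P(PQ₂)³ = (0.368)³·(0.239) / (0.240)³ = 0.862
Q_p = 0.862 < K_p = 12.1, so the forward reaction proceeds.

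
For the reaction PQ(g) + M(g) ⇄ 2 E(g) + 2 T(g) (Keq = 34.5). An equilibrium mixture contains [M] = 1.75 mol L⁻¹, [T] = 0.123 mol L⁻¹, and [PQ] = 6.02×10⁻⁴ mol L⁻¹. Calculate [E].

[E] = 1.55 mol L⁻¹

At equilibrium, Keq = [E]²·[T]² / ([PQ]·[M]) = 34.5.
([E])²·(0.123)² / ((6.02×10⁻⁴)·(1.75)) = 34.5
[E]² = 2.40 ⇒ [E] = 1.55 mol L⁻¹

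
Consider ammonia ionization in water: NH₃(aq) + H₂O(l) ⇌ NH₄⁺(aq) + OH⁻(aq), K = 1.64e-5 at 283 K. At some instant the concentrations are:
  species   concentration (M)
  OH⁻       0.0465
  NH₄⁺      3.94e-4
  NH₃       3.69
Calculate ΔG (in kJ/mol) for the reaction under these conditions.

(H₂O is a pure liquid — omitted from Q.)
Q = [NH₄⁺]·[OH⁻] / [NH₃] = (3.94e-4)·(0.0465) / (3.69) = 4.97e-6
ΔG = RT ln(Q/K) = (8.314 J mol⁻¹ K⁻¹)(283 K) × ln(4.97e-6/1.64e-5)
   = (2.353 kJ/mol)(-1.194) = -2.81 kJ/mol
ΔG < 0, so the forward reaction is spontaneous (proceeds forward).

ΔG = -2.81 kJ/mol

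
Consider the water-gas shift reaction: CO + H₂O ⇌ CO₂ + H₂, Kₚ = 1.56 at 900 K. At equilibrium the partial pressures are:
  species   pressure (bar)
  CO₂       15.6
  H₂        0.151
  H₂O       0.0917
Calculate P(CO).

At equilibrium, Kₚ = P(CO₂)·P(H₂) / (P(CO)·P(H₂O)) = 1.56.
(15.6)·(0.151) / ((P(CO))·(0.0917)) = 1.56
P(CO) = 16.5 bar

P(CO) = 16.5 bar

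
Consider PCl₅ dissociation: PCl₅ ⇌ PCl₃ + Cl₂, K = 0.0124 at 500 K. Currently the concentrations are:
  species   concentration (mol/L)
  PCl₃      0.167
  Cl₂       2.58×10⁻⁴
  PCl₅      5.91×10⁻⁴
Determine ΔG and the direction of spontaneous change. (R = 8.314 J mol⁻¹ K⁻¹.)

ΔG = 7.36 kJ/mol; the forward reaction is non-spontaneous

Q = [PCl₃]·[Cl₂] / [PCl₅] = (0.167)·(2.58×10⁻⁴) / (5.91×10⁻⁴) = 0.0729
ΔG = RT ln(Q/K) = (8.314 J mol⁻¹ K⁻¹)(500 K) × ln(0.0729/0.0124)
   = (4.157 kJ/mol)(1.771) = 7.36 kJ/mol
ΔG > 0, so the forward reaction is non-spontaneous (proceeds in reverse).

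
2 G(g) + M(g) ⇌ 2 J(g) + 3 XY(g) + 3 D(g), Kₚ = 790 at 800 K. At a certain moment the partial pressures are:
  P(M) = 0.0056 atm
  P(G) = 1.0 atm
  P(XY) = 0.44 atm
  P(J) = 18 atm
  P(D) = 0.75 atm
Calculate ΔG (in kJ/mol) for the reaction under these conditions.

ΔG = 6.44 kJ/mol

Qₚ = P(J)²·P(XY)³·P(D)³ / (P(G)²·P(M)) = (18)²·(0.44)³·(0.75)³ / ((1.0)²·(0.0056)) = 2080
ΔG = RT ln(Qₚ/Kₚ) = (8.314 J mol⁻¹ K⁻¹)(800 K) × ln(2080/790)
   = (6.651 kJ/mol)(0.9681) = 6.44 kJ/mol
ΔG > 0, so the forward reaction is non-spontaneous (proceeds in reverse).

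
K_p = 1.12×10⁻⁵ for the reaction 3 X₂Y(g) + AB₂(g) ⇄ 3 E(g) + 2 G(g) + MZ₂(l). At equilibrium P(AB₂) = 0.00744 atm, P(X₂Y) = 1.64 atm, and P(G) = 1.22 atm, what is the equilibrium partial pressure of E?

(MZ₂ is a pure liquid — omitted from K_p.)
At equilibrium, K_p = P(E)³·P(G)² / (P(X₂Y)³·P(AB₂)) = 1.12×10⁻⁵.
(P(E))³·(1.22)² / ((1.64)³·(0.00744)) = 1.12×10⁻⁵
P(E)³ = 2.47×10⁻⁷ ⇒ P(E) = 0.00627 atm

P(E) = 0.00627 atm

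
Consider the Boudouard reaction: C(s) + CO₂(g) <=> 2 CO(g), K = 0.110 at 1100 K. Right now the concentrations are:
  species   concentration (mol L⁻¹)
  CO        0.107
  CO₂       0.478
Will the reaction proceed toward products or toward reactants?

(C is a pure solid — omitted from Q.)
Q = [CO]² / [CO₂] = (0.107)² / (0.478) = 0.0240
Q = 0.0240 < K = 0.110, so the forward reaction proceeds.

toward products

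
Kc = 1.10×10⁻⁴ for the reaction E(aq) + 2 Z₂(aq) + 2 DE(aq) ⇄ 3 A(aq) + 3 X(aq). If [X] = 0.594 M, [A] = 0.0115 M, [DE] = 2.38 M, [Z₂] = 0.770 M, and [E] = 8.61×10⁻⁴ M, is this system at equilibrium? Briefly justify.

yes, at equilibrium

Qc = [A]³·[X]³ / ([E]·[Z₂]²·[DE]²) = (0.0115)³·(0.594)³ / ((8.61×10⁻⁴)·(0.770)²·(2.38)²) = 1.10×10⁻⁴
Qc = 1.10×10⁻⁴ = Kc; the system is at equilibrium.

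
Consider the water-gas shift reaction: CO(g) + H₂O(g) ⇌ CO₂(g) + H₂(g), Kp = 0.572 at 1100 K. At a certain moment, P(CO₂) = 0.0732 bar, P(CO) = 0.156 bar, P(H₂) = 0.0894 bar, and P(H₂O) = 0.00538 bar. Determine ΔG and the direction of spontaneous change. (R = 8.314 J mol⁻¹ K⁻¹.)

Qp = P(CO₂)·P(H₂) / (P(CO)·P(H₂O)) = (0.0732)·(0.0894) / ((0.156)·(0.00538)) = 7.80
ΔG = RT ln(Qp/Kp) = (8.314 J mol⁻¹ K⁻¹)(1100 K) × ln(7.80/0.572)
   = (9.145 kJ/mol)(2.613) = 23.9 kJ/mol
ΔG > 0, so the forward reaction is non-spontaneous (proceeds in reverse).

ΔG = 23.9 kJ/mol; the forward reaction is non-spontaneous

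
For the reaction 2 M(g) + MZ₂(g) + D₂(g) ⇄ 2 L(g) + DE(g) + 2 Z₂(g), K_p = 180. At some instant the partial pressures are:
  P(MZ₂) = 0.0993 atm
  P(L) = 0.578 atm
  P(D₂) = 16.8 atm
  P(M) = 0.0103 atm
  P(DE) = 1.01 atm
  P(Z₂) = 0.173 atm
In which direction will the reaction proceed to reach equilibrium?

Q_p = P(L)²·P(DE)·P(Z₂)² / (P(M)²·P(MZ₂)·P(D₂)) = (0.578)²·(1.01)·(0.173)² / ((0.0103)²·(0.0993)·(16.8)) = 57.1
Q_p = 57.1 < K_p = 180, so the forward reaction proceeds.

forward (toward products)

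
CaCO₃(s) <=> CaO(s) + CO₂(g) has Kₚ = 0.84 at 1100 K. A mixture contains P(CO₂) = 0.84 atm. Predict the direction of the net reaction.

no net change (already at equilibrium)

(CaCO₃, CaO are pure solids — omitted from Qₚ.)
Qₚ = P(CO₂) = 0.84
Qₚ = 0.84 = Kₚ, so the system is already at equilibrium.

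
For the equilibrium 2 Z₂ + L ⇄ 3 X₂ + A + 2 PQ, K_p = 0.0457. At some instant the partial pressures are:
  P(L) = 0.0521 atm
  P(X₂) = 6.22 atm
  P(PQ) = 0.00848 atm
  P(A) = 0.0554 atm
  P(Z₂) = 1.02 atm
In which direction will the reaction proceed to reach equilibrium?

forward (toward products)

Q_p = P(X₂)³·P(A)·P(PQ)² / (P(Z₂)²·P(L)) = (6.22)³·(0.0554)·(0.00848)² / ((1.02)²·(0.0521)) = 0.0177
Q_p = 0.0177 < K_p = 0.0457, so the forward reaction proceeds.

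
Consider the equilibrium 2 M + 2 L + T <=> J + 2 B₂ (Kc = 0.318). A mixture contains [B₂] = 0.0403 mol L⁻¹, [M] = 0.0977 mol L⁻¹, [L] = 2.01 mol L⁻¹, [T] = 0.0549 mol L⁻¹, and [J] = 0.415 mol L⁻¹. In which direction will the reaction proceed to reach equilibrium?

no net change (already at equilibrium)

Qc = [J]·[B₂]² / ([M]²·[L]²·[T]) = (0.415)·(0.0403)² / ((0.0977)²·(2.01)²·(0.0549)) = 0.318
Qc = 0.318 = Kc, so the system is already at equilibrium.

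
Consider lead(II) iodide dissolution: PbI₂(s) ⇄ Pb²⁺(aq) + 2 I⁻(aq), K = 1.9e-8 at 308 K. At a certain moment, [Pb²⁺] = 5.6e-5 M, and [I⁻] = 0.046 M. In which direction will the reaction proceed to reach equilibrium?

(PbI₂ is a pure solid — omitted from Q.)
Q = [Pb²⁺]·[I⁻]² = (5.6e-5)·(0.046)² = 1.2e-7
Q = 1.2e-7 > K = 1.9e-8, so the reverse reaction proceeds.

toward reactants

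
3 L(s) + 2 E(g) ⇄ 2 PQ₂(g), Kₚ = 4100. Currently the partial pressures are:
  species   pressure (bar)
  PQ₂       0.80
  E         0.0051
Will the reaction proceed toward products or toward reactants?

toward reactants

(L is a pure solid — omitted from Qₚ.)
Qₚ = P(PQ₂)² / P(E)² = (0.80)² / (0.0051)² = 25000
Qₚ = 25000 > Kₚ = 4100, so the reverse reaction proceeds.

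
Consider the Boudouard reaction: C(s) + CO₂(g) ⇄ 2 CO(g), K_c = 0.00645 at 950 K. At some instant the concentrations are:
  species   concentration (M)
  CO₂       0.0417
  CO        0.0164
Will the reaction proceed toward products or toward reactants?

(C is a pure solid — omitted from Q_c.)
Q_c = [CO]² / [CO₂] = (0.0164)² / (0.0417) = 0.00645
Q_c = 0.00645 = K_c, so the system is already at equilibrium.

no net change (already at equilibrium)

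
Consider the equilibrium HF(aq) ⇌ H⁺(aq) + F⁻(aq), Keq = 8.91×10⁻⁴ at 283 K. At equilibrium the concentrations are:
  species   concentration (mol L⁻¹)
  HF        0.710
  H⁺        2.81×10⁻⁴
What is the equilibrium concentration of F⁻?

At equilibrium, Keq = [H⁺]·[F⁻] / [HF] = 8.91×10⁻⁴.
(2.81×10⁻⁴)·([F⁻]) / (0.710) = 8.91×10⁻⁴
[F⁻] = 2.25 mol L⁻¹

[F⁻] = 2.25 mol L⁻¹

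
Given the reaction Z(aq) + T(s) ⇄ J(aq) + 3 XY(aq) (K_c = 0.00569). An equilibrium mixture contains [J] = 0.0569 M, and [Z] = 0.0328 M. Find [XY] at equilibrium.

(T is a pure solid — omitted from K_c.)
At equilibrium, K_c = [J]·[XY]³ / [Z] = 0.00569.
(0.0569)·([XY])³ / (0.0328) = 0.00569
[XY]³ = 0.00328 ⇒ [XY] = 0.149 M

[XY] = 0.149 M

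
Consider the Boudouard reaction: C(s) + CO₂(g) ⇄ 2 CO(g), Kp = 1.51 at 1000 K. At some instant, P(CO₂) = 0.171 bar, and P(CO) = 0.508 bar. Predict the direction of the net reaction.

at equilibrium

(C is a pure solid — omitted from Qp.)
Qp = P(CO)² / P(CO₂) = (0.508)² / (0.171) = 1.51
Qp = 1.51 = Kp, so the system is already at equilibrium.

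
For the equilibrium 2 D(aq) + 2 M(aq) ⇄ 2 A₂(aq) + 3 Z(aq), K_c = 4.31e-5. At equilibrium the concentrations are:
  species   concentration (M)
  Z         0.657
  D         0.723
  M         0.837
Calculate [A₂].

[A₂] = 0.00746 M

At equilibrium, K_c = [A₂]²·[Z]³ / ([D]²·[M]²) = 4.31e-5.
([A₂])²·(0.657)³ / ((0.723)²·(0.837)²) = 4.31e-5
[A₂]² = 5.57e-5 ⇒ [A₂] = 0.00746 M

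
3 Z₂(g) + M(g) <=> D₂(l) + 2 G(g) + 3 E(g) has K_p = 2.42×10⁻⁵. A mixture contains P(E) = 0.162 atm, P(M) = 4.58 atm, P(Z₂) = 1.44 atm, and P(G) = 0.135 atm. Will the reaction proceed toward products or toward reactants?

in the forward direction

(D₂ is a pure liquid — omitted from Q_p.)
Q_p = P(G)²·P(E)³ / (P(Z₂)³·P(M)) = (0.135)²·(0.162)³ / ((1.44)³·(4.58)) = 5.67×10⁻⁶
Q_p = 5.67×10⁻⁶ < K_p = 2.42×10⁻⁵, so the forward reaction proceeds.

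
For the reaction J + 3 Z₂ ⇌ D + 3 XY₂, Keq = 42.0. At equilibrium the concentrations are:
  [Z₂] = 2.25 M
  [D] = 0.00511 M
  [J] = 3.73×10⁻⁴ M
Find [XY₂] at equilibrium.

[XY₂] = 3.27 M

At equilibrium, Keq = [D]·[XY₂]³ / ([J]·[Z₂]³) = 42.0.
(0.00511)·([XY₂])³ / ((3.73×10⁻⁴)·(2.25)³) = 42.0
[XY₂]³ = 34.9 ⇒ [XY₂] = 3.27 M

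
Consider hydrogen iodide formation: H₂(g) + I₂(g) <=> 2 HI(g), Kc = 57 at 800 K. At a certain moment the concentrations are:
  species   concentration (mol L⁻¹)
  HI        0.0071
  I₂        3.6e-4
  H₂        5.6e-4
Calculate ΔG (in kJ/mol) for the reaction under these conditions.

ΔG = 9.83 kJ/mol

Qc = [HI]² / ([H₂]·[I₂]) = (0.0071)² / ((5.6e-4)·(3.6e-4)) = 250
ΔG = RT ln(Qc/Kc) = (8.314 J mol⁻¹ K⁻¹)(800 K) × ln(250/57)
   = (6.651 kJ/mol)(1.478) = 9.83 kJ/mol
ΔG > 0, so the forward reaction is non-spontaneous (proceeds in reverse).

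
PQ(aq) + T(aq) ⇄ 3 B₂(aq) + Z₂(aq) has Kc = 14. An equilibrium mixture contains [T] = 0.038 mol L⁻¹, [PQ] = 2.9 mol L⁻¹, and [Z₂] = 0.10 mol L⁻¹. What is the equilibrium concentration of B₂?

[B₂] = 2.5 mol L⁻¹

At equilibrium, Kc = [B₂]³·[Z₂] / ([PQ]·[T]) = 14.
([B₂])³·(0.10) / ((2.9)·(0.038)) = 14
[B₂]³ = 15.4 ⇒ [B₂] = 2.5 mol L⁻¹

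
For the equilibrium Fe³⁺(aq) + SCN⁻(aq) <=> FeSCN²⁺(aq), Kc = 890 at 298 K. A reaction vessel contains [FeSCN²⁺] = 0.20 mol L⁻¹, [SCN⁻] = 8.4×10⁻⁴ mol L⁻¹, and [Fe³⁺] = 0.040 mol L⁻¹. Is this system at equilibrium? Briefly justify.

no; Q > K, reaction proceeds in reverse

Qc = [FeSCN²⁺] / ([Fe³⁺]·[SCN⁻]) = (0.20) / ((0.040)·(8.4×10⁻⁴)) = 6000
Qc = 6000 > Kc = 890: net reverse reaction.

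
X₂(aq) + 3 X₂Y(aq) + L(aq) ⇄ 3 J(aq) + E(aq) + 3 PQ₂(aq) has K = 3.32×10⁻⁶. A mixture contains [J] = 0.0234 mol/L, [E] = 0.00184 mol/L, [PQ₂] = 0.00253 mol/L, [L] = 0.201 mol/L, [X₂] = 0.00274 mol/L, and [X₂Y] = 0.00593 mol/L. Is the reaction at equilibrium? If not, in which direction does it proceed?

Q = [J]³·[E]·[PQ₂]³ / ([X₂]·[X₂Y]³·[L]) = (0.0234)³·(0.00184)·(0.00253)³ / ((0.00274)·(0.00593)³·(0.201)) = 3.32×10⁻⁶
Q = 3.32×10⁻⁶ = K, so the system is already at equilibrium.

no net change (already at equilibrium)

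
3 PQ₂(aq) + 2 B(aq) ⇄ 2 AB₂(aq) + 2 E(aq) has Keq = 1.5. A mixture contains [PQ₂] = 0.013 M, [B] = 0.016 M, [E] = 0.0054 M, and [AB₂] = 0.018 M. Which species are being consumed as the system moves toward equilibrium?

Q = [AB₂]²·[E]² / ([PQ₂]³·[B]²) = (0.018)²·(0.0054)² / ((0.013)³·(0.016)²) = 17
Q = 17 > Keq = 1.5: net reverse reaction.

AB₂, E (products)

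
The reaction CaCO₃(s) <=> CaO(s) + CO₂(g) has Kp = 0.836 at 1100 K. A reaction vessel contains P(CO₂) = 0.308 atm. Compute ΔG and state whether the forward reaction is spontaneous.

(CaCO₃, CaO are pure solids — omitted from Qp.)
Qp = P(CO₂) = 0.308
ΔG = RT ln(Qp/Kp) = (8.314 J mol⁻¹ K⁻¹)(1100 K) × ln(0.308/0.836)
   = (9.145 kJ/mol)(-0.9985) = -9.13 kJ/mol
ΔG < 0, so the forward reaction is spontaneous (proceeds forward).

ΔG = -9.13 kJ/mol; the forward reaction is spontaneous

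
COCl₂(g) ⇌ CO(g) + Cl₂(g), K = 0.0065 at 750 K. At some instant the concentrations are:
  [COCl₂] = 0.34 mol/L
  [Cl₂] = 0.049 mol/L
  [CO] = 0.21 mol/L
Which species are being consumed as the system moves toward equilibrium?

Q = [CO]·[Cl₂] / [COCl₂] = (0.21)·(0.049) / (0.34) = 0.030
Q = 0.030 > K = 0.0065: net reverse reaction.

CO, Cl₂ (products)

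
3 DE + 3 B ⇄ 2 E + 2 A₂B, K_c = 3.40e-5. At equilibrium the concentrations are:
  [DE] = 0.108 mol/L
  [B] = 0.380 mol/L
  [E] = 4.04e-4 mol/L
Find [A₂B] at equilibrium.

At equilibrium, K_c = [E]²·[A₂B]² / ([DE]³·[B]³) = 3.40e-5.
(4.04e-4)²·([A₂B])² / ((0.108)³·(0.380)³) = 3.40e-5
[A₂B]² = 0.0144 ⇒ [A₂B] = 0.120 mol/L

[A₂B] = 0.120 mol/L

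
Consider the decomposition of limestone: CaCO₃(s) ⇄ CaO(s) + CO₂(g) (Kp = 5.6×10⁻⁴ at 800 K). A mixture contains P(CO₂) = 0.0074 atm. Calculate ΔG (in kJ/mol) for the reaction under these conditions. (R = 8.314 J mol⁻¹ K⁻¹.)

(CaCO₃, CaO are pure solids — omitted from Qp.)
Qp = P(CO₂) = 0.00740
ΔG = RT ln(Qp/Kp) = (8.314 J mol⁻¹ K⁻¹)(800 K) × ln(0.00740/5.6×10⁻⁴)
   = (6.651 kJ/mol)(2.581) = 17.2 kJ/mol
ΔG > 0, so the forward reaction is non-spontaneous (proceeds in reverse).

ΔG = 17.2 kJ/mol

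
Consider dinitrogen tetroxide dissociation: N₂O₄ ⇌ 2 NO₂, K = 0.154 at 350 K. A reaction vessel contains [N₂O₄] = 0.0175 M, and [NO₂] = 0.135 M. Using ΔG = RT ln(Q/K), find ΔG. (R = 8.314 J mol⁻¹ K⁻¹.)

Q = [NO₂]² / [N₂O₄] = (0.135)² / (0.0175) = 1.04
ΔG = RT ln(Q/K) = (8.314 J mol⁻¹ K⁻¹)(350 K) × ln(1.04/0.154)
   = (2.910 kJ/mol)(1.910) = 5.56 kJ/mol
ΔG > 0, so the forward reaction is non-spontaneous (proceeds in reverse).

ΔG = 5.56 kJ/mol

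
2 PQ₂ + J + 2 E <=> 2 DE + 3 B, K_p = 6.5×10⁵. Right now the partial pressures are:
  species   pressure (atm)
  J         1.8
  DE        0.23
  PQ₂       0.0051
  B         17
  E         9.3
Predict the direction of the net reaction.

Q_p = P(DE)²·P(B)³ / (P(PQ₂)²·P(J)·P(E)²) = (0.23)²·(17)³ / ((0.0051)²·(1.8)·(9.3)²) = 64000
Q_p = 64000 < K_p = 6.5×10⁵, so the forward reaction proceeds.

forward (toward products)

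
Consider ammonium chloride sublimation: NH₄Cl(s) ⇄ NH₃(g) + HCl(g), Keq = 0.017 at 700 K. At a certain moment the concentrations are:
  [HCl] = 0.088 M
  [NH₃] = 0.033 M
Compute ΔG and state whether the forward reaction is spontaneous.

ΔG = -10.3 kJ/mol; the forward reaction is spontaneous

(NH₄Cl is a pure solid — omitted from Q.)
Q = [NH₃]·[HCl] = (0.033)·(0.088) = 0.00290
ΔG = RT ln(Q/Keq) = (8.314 J mol⁻¹ K⁻¹)(700 K) × ln(0.00290/0.017)
   = (5.820 kJ/mol)(-1.769) = -10.3 kJ/mol
ΔG < 0, so the forward reaction is spontaneous (proceeds forward).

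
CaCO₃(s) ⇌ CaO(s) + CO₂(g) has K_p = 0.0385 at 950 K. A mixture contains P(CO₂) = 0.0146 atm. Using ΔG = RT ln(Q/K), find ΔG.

ΔG = -7.66 kJ/mol

(CaCO₃, CaO are pure solids — omitted from Q_p.)
Q_p = P(CO₂) = 0.0146
ΔG = RT ln(Q_p/K_p) = (8.314 J mol⁻¹ K⁻¹)(950 K) × ln(0.0146/0.0385)
   = (7.898 kJ/mol)(-0.9696) = -7.66 kJ/mol
ΔG < 0, so the forward reaction is spontaneous (proceeds forward).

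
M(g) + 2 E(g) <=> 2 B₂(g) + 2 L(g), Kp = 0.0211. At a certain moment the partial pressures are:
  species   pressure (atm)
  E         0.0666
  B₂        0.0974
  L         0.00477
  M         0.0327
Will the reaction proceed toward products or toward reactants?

Qp = P(B₂)²·P(L)² / (P(M)·P(E)²) = (0.0974)²·(0.00477)² / ((0.0327)·(0.0666)²) = 0.00149
Qp = 0.00149 < Kp = 0.0211, so the forward reaction proceeds.

toward products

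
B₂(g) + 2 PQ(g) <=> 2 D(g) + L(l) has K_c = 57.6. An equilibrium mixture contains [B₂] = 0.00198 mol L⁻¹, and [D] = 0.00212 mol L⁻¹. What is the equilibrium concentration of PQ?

[PQ] = 0.00628 mol L⁻¹

(L is a pure liquid — omitted from K_c.)
At equilibrium, K_c = [D]² / ([B₂]·[PQ]²) = 57.6.
(0.00212)² / ((0.00198)·([PQ])²) = 57.6
[PQ]² = 3.94e-5 ⇒ [PQ] = 0.00628 mol L⁻¹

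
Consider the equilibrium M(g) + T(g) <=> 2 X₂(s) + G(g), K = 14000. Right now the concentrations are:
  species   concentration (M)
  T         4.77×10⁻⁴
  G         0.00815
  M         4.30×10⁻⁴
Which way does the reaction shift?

to the left

(X₂ is a pure solid — omitted from Q.)
Q = [G] / ([M]·[T]) = (0.00815) / ((4.30×10⁻⁴)·(4.77×10⁻⁴)) = 39700
Q = 39700 > K = 14000, so the reverse reaction proceeds.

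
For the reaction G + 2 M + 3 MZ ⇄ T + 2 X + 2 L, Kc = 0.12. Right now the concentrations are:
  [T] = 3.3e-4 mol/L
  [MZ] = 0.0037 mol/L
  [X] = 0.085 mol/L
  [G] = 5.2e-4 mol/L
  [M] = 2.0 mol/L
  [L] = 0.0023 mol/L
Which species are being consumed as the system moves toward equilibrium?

Qc = [T]·[X]²·[L]² / ([G]·[M]²·[MZ]³) = (3.3e-4)·(0.085)²·(0.0023)² / ((5.2e-4)·(2.0)²·(0.0037)³) = 0.12
Qc = 0.12 = Kc; the system is at equilibrium.

none (at equilibrium)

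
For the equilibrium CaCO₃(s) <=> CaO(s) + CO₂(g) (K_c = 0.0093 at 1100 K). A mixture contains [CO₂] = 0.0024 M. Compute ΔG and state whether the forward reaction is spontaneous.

(CaCO₃, CaO are pure solids — omitted from Q_c.)
Q_c = [CO₂] = 0.00240
ΔG = RT ln(Q_c/K_c) = (8.314 J mol⁻¹ K⁻¹)(1100 K) × ln(0.00240/0.0093)
   = (9.145 kJ/mol)(-1.355) = -12.4 kJ/mol
ΔG < 0, so the forward reaction is spontaneous (proceeds forward).

ΔG = -12.4 kJ/mol; the forward reaction is spontaneous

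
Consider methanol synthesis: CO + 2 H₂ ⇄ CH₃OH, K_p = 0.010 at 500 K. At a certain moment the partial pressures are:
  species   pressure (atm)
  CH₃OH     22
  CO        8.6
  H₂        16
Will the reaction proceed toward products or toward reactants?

at equilibrium

Q_p = P(CH₃OH) / (P(CO)·P(H₂)²) = (22) / ((8.6)·(16)²) = 0.010
Q_p = 0.010 = K_p, so the system is already at equilibrium.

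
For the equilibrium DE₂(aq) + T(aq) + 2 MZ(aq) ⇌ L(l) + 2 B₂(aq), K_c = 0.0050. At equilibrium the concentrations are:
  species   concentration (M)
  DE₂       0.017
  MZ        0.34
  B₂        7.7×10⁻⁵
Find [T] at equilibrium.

(L is a pure liquid — omitted from K_c.)
At equilibrium, K_c = [B₂]² / ([DE₂]·[T]·[MZ]²) = 0.0050.
(7.7×10⁻⁵)² / ((0.017)·([T])·(0.34)²) = 0.0050
[T] = 6.03×10⁻⁴ = 6.0×10⁻⁴ M

[T] = 6.0×10⁻⁴ M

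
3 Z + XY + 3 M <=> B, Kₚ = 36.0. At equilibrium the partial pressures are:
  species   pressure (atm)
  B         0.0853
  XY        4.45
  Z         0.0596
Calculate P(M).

P(M) = 1.36 atm

At equilibrium, Kₚ = P(B) / (P(Z)³·P(XY)·P(M)³) = 36.0.
(0.0853) / ((0.0596)³·(4.45)·(P(M))³) = 36.0
P(M)³ = 2.52 ⇒ P(M) = 1.36 atm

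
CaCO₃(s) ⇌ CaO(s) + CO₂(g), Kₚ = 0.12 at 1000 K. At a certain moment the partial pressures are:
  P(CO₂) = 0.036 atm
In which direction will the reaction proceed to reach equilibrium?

(CaCO₃, CaO are pure solids — omitted from Qₚ.)
Qₚ = P(CO₂) = 0.036
Qₚ = 0.036 < Kₚ = 0.12, so the forward reaction proceeds.

forward (toward products)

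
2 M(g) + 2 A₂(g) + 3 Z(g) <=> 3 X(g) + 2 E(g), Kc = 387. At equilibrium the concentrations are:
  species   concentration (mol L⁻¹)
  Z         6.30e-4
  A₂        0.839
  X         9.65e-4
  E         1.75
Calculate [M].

At equilibrium, Kc = [X]³·[E]² / ([M]²·[A₂]²·[Z]³) = 387.
(9.65e-4)³·(1.75)² / (([M])²·(0.839)²·(6.30e-4)³) = 387
[M]² = 0.0404 ⇒ [M] = 0.201 mol L⁻¹

[M] = 0.201 mol L⁻¹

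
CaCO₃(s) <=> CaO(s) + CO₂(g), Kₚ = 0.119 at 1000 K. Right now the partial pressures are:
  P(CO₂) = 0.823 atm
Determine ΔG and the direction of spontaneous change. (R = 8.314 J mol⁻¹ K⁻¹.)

(CaCO₃, CaO are pure solids — omitted from Qₚ.)
Qₚ = P(CO₂) = 0.823
ΔG = RT ln(Qₚ/Kₚ) = (8.314 J mol⁻¹ K⁻¹)(1000 K) × ln(0.823/0.119)
   = (8.314 kJ/mol)(1.934) = 16.1 kJ/mol
ΔG > 0, so the forward reaction is non-spontaneous (proceeds in reverse).

ΔG = 16.1 kJ/mol; the forward reaction is non-spontaneous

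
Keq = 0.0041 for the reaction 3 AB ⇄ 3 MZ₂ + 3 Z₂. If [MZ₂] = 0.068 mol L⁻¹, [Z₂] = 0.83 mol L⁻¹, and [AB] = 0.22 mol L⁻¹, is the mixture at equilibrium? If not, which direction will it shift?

Q = [MZ₂]³·[Z₂]³ / [AB]³ = (0.068)³·(0.83)³ / (0.22)³ = 0.017
Q = 0.017 > Keq = 0.0041: net reverse reaction.

no; Q > K, reaction proceeds in reverse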